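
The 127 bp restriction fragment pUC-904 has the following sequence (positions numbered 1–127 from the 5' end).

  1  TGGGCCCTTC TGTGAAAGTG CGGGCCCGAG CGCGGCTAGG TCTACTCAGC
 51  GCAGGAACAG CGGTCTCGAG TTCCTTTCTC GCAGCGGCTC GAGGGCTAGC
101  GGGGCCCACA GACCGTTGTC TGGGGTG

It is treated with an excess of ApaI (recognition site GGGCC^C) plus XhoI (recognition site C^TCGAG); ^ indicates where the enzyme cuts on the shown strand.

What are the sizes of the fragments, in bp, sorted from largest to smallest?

ApaI sites (GGGCCC) start at positions 2, 22, 102.
ApaI cuts after base 5 of each site (before the last base), so after positions 6, 26, 106.
XhoI sites (CTCGAG) start at positions 65, 88.
XhoI cuts after the first base of each site, so after positions 65, 88.
Combined cut positions: 6, 26, 65, 88, 106.
Linear molecule, 5 cuts → 6 fragments:
  1–6 → 6 bp
  7–26 → 20 bp
  27–65 → 39 bp
  66–88 → 23 bp
  89–106 → 18 bp
  107–127 → 21 bp
Sorted largest to smallest: 39, 23, 21, 20, 18, 6 bp.

39, 23, 21, 20, 18, 6 bp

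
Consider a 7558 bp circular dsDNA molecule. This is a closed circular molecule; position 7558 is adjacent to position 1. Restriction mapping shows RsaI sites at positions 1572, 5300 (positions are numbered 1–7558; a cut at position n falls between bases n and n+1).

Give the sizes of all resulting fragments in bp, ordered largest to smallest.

Circular molecule, 2 cuts → 2 fragments:
  5300 − 1572 = 3728 bp
  wrap: 7558 − 5300 + 1572 = 3830 bp
Sorted largest to smallest: 3830, 3728 bp.

3830, 3728 bp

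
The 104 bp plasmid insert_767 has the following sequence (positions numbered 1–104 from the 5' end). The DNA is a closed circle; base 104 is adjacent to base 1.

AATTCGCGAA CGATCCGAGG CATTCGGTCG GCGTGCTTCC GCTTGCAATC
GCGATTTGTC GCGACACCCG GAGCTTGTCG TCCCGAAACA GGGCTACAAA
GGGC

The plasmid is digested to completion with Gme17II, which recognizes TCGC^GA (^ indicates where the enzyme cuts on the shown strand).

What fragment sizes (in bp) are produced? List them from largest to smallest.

Gme17II sites (TCGCGA) start at positions 4, 49, 59.
Gme17II cuts after base 4 of each site, so after positions 7, 52, 62.
Circular molecule, 3 cuts → 3 fragments:
  8–52 → 45 bp
  53–62 → 10 bp
  63–104 then 1–7 → 42 + 7 = 49 bp
Sorted largest to smallest: 49, 45, 10 bp.

49, 45, 10 bp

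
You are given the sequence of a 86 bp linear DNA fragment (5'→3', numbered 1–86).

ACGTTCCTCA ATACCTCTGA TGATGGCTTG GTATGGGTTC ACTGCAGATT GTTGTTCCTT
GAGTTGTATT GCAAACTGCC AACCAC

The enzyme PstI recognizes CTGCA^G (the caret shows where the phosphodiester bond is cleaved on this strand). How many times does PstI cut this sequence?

CTGCAG occurs starting at position 42.
PstI cuts at 1 site.

1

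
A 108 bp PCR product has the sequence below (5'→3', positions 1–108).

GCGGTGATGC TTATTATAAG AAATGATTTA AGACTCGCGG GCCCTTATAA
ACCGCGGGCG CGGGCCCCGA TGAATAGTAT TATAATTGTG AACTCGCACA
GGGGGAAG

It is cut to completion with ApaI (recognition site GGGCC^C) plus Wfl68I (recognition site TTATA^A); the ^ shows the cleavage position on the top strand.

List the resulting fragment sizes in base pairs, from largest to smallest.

ApaI sites (GGGCCC) start at positions 39, 62.
ApaI cuts after base 5 of each site (before the last base), so after positions 43, 66.
Wfl68I sites (TTATAA) start at positions 14, 45, 80.
Wfl68I cuts after base 5 of each site (before the last base), so after positions 18, 49, 84.
Combined cut positions: 18, 43, 49, 66, 84.
Linear molecule, 5 cuts → 6 fragments:
  1–18 → 18 bp
  19–43 → 25 bp
  44–49 → 6 bp
  50–66 → 17 bp
  67–84 → 18 bp
  85–108 → 24 bp
Sorted largest to smallest: 25, 24, 18, 18, 17, 6 bp.

25, 24, 18, 18, 17, 6 bp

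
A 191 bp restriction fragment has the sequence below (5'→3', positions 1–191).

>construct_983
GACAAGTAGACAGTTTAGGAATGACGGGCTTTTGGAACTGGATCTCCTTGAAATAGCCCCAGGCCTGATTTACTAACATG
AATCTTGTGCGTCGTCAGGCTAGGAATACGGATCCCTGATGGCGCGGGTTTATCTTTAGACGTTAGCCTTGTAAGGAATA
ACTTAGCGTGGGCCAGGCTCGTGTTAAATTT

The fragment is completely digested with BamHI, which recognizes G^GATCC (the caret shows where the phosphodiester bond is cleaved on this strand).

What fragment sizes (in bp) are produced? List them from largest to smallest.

The BamHI site (GGATCC) starts at position 110.
BamHI cuts after the first base of each site, so after position 110.
Linear molecule, 1 cut → 2 fragments:
  1–110 → 110 bp
  111–191 → 81 bp
Sorted largest to smallest: 110, 81 bp.

110, 81 bp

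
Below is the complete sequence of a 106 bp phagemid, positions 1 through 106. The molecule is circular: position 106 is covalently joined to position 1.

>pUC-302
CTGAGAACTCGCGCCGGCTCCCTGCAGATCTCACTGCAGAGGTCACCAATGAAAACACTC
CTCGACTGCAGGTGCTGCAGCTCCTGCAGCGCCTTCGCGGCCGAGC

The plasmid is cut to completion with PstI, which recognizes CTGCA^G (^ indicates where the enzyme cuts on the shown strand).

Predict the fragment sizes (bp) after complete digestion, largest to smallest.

PstI sites (CTGCAG) start at positions 22, 34, 66, 75, 84.
PstI cuts after base 5 of each site (before the last base), so after positions 26, 38, 70, 79, 88.
Circular molecule, 5 cuts → 5 fragments:
  27–38 → 12 bp
  39–70 → 32 bp
  71–79 → 9 bp
  80–88 → 9 bp
  89–106 then 1–26 → 18 + 26 = 44 bp
Sorted largest to smallest: 44, 32, 12, 9, 9 bp.

44, 32, 12, 9, 9 bp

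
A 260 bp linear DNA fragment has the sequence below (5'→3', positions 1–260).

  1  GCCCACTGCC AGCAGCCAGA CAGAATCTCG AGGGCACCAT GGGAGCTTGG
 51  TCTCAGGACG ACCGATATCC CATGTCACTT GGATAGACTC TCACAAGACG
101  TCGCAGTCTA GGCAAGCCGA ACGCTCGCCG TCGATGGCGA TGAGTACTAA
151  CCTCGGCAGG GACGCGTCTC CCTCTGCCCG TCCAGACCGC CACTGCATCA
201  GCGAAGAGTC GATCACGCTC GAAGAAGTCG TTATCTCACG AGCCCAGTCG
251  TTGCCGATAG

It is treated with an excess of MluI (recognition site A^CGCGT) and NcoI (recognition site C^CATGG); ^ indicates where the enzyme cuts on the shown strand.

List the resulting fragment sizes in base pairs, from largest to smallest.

The MluI site (ACGCGT) starts at position 162.
MluI cuts after the first base of each site, so after position 162.
The NcoI site (CCATGG) starts at position 37.
NcoI cuts after the first base of each site, so after position 37.
Combined cut positions: 37, 162.
Linear molecule, 2 cuts → 3 fragments:
  1–37 → 37 bp
  38–162 → 125 bp
  163–260 → 98 bp
Sorted largest to smallest: 125, 98, 37 bp.

125, 98, 37 bp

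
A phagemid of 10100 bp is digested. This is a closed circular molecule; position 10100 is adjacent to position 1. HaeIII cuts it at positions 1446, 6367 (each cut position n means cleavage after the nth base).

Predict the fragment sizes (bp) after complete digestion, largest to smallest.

Circular molecule, 2 cuts → 2 fragments:
  6367 − 1446 = 4921 bp
  wrap: 10100 − 6367 + 1446 = 5179 bp
Sorted largest to smallest: 5179, 4921 bp.

5179, 4921 bp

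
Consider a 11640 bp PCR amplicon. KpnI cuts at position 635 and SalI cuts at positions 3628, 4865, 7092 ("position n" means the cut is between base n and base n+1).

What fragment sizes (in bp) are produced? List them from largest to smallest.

Combined cut positions (sorted): 635, 3628, 4865, 7092.
Linear molecule, 4 cuts → 5 fragments:
  635 − 0 = 635 bp
  3628 − 635 = 2993 bp
  4865 − 3628 = 1237 bp
  7092 − 4865 = 2227 bp
  11640 − 7092 = 4548 bp
Sorted largest to smallest: 4548, 2993, 2227, 1237, 635 bp.

4548, 2993, 2227, 1237, 635 bp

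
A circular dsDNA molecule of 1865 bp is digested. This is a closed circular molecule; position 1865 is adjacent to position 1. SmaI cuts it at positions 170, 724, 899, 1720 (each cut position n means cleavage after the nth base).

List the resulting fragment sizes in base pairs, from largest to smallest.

821, 554, 315, 175 bp

Circular molecule, 4 cuts → 4 fragments:
  724 − 170 = 554 bp
  899 − 724 = 175 bp
  1720 − 899 = 821 bp
  wrap: 1865 − 1720 + 170 = 315 bp
Sorted largest to smallest: 821, 554, 315, 175 bp.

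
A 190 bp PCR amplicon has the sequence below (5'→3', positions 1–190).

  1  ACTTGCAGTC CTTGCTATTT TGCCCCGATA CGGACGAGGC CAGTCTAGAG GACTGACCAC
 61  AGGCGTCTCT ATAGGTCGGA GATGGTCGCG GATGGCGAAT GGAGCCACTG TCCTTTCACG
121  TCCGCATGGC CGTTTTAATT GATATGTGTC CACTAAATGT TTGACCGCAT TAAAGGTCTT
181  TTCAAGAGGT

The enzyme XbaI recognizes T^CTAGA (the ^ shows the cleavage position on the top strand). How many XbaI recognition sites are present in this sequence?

TCTAGA occurs starting at position 44.
XbaI cuts at 1 site.

1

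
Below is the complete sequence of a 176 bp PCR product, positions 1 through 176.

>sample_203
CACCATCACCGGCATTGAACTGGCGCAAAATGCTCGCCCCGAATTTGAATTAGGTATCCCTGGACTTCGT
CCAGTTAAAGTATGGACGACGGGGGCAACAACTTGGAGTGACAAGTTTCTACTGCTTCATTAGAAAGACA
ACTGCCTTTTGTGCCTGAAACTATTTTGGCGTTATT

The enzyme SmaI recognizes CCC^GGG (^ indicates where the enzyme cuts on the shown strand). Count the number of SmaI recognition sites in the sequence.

No occurrence of CCCGGG is present in the sequence.
SmaI does not cut: 0 sites.

0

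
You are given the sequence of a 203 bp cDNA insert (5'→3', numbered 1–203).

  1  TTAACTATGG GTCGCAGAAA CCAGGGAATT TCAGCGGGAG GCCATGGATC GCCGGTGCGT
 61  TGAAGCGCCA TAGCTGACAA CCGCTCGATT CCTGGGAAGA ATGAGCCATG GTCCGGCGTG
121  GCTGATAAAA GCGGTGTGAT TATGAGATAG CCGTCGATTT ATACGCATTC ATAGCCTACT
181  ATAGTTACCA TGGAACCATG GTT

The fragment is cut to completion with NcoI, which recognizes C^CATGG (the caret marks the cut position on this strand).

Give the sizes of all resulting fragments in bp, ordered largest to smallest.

82, 64, 42, 8, 7 bp

NcoI sites (CCATGG) start at positions 42, 106, 188, 196.
NcoI cuts after the first base of each site, so after positions 42, 106, 188, 196.
Linear molecule, 4 cuts → 5 fragments:
  1–42 → 42 bp
  43–106 → 64 bp
  107–188 → 82 bp
  189–196 → 8 bp
  197–203 → 7 bp
Sorted largest to smallest: 82, 64, 42, 8, 7 bp.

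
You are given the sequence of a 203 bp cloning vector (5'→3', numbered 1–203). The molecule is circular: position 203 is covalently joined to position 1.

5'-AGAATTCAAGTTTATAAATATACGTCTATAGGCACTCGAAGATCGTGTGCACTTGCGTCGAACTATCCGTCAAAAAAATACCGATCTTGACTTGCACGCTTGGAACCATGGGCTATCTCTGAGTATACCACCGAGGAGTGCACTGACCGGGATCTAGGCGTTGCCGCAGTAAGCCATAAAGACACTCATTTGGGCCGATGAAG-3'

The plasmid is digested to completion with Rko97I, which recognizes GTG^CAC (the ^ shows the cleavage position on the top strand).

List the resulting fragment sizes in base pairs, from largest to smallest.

Rko97I sites (GTGCAC) start at positions 47, 138.
Rko97I cuts after base 3 of each site, so after positions 49, 140.
Circular molecule, 2 cuts → 2 fragments:
  50–140 → 91 bp
  141–203 then 1–49 → 63 + 49 = 112 bp
Sorted largest to smallest: 112, 91 bp.

112, 91 bp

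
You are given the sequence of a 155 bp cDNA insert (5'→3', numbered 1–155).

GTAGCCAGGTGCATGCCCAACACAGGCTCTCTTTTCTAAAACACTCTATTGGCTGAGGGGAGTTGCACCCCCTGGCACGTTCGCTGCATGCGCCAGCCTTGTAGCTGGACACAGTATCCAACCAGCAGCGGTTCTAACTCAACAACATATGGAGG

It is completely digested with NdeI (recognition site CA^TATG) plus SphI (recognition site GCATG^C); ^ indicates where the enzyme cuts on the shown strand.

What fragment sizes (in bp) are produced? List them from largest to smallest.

The NdeI site (CATATG) starts at position 146.
NdeI cuts after base 2 of each site, so after position 147.
SphI sites (GCATGC) start at positions 11, 86.
SphI cuts after base 5 of each site (before the last base), so after positions 15, 90.
Combined cut positions: 15, 90, 147.
Linear molecule, 3 cuts → 4 fragments:
  1–15 → 15 bp
  16–90 → 75 bp
  91–147 → 57 bp
  148–155 → 8 bp
Sorted largest to smallest: 75, 57, 15, 8 bp.

75, 57, 15, 8 bp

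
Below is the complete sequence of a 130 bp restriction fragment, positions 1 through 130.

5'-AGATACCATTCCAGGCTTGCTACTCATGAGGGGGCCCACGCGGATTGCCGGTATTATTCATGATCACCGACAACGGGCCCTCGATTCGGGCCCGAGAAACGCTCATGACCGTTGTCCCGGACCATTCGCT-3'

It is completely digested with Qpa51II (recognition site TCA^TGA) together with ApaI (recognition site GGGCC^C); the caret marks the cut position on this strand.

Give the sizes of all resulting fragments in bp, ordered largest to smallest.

26, 25, 24, 19, 13, 13, 10 bp

Qpa51II sites (TCATGA) start at positions 24, 58, 103.
Qpa51II cuts after base 3 of each site, so after positions 26, 60, 105.
ApaI sites (GGGCCC) start at positions 32, 75, 88.
ApaI cuts after base 5 of each site (before the last base), so after positions 36, 79, 92.
Combined cut positions: 26, 36, 60, 79, 92, 105.
Linear molecule, 6 cuts → 7 fragments:
  1–26 → 26 bp
  27–36 → 10 bp
  37–60 → 24 bp
  61–79 → 19 bp
  80–92 → 13 bp
  93–105 → 13 bp
  106–130 → 25 bp
Sorted largest to smallest: 26, 25, 24, 19, 13, 13, 10 bp.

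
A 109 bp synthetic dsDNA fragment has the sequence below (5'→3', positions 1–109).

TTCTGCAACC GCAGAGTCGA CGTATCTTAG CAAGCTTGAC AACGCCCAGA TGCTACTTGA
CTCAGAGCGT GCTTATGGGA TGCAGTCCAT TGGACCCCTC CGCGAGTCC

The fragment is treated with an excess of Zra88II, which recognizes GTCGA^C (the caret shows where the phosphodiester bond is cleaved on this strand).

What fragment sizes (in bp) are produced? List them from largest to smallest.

89, 20 bp

The Zra88II site (GTCGAC) starts at position 16.
Zra88II cuts after base 5 of each site (before the last base), so after position 20.
Linear molecule, 1 cut → 2 fragments:
  1–20 → 20 bp
  21–109 → 89 bp
Sorted largest to smallest: 89, 20 bp.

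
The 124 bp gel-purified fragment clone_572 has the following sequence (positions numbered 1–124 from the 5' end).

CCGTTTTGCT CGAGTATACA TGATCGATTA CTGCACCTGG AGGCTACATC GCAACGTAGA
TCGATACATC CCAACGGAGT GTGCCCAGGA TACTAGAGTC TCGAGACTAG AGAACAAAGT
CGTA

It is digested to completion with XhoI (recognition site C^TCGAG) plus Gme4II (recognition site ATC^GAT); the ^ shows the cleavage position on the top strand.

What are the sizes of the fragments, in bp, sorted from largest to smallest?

38, 37, 24, 16, 9 bp

XhoI sites (CTCGAG) start at positions 9, 100.
XhoI cuts after the first base of each site, so after positions 9, 100.
Gme4II sites (ATCGAT) start at positions 23, 60.
Gme4II cuts after base 3 of each site, so after positions 25, 62.
Combined cut positions: 9, 25, 62, 100.
Linear molecule, 4 cuts → 5 fragments:
  1–9 → 9 bp
  10–25 → 16 bp
  26–62 → 37 bp
  63–100 → 38 bp
  101–124 → 24 bp
Sorted largest to smallest: 38, 37, 24, 16, 9 bp.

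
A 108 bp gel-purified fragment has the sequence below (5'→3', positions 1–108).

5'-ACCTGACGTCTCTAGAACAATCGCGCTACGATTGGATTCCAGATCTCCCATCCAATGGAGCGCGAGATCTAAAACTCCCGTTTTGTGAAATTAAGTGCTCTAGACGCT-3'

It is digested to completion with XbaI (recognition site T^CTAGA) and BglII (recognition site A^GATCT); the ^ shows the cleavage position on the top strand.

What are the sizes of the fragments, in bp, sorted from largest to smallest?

XbaI sites (TCTAGA) start at positions 11, 99.
XbaI cuts after the first base of each site, so after positions 11, 99.
BglII sites (AGATCT) start at positions 41, 65.
BglII cuts after the first base of each site, so after positions 41, 65.
Combined cut positions: 11, 41, 65, 99.
Linear molecule, 4 cuts → 5 fragments:
  1–11 → 11 bp
  12–41 → 30 bp
  42–65 → 24 bp
  66–99 → 34 bp
  100–108 → 9 bp
Sorted largest to smallest: 34, 30, 24, 11, 9 bp.

34, 30, 24, 11, 9 bp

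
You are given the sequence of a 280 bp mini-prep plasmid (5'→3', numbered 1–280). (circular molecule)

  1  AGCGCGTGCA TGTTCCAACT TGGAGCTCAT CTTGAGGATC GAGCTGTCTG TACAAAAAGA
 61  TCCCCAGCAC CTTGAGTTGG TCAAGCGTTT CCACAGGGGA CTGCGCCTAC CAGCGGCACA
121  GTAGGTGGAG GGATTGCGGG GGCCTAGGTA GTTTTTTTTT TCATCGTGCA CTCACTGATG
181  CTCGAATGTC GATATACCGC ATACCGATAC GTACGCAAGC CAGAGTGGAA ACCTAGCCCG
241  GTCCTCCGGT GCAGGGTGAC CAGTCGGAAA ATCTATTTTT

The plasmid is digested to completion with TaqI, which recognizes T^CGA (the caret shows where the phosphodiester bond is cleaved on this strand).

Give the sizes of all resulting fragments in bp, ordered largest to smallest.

TaqI sites (TCGA) start at positions 39, 182, 189.
TaqI cuts after the first base of each site, so after positions 39, 182, 189.
Circular molecule, 3 cuts → 3 fragments:
  40–182 → 143 bp
  183–189 → 7 bp
  190–280 then 1–39 → 91 + 39 = 130 bp
Sorted largest to smallest: 143, 130, 7 bp.

143, 130, 7 bp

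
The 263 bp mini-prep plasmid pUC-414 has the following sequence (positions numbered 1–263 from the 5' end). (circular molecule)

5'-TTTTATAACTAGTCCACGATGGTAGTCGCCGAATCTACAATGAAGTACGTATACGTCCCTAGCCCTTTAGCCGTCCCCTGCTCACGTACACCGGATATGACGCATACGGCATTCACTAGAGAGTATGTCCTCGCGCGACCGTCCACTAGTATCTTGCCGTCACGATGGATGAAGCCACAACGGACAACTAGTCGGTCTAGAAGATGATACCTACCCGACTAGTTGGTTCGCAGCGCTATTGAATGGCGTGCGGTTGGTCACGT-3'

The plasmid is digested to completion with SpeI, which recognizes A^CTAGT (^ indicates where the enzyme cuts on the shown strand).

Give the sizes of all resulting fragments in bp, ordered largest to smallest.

137, 53, 42, 31 bp

SpeI sites (ACTAGT) start at positions 8, 145, 187, 218.
SpeI cuts after the first base of each site, so after positions 8, 145, 187, 218.
Circular molecule, 4 cuts → 4 fragments:
  9–145 → 137 bp
  146–187 → 42 bp
  188–218 → 31 bp
  219–263 then 1–8 → 45 + 8 = 53 bp
Sorted largest to smallest: 137, 53, 42, 31 bp.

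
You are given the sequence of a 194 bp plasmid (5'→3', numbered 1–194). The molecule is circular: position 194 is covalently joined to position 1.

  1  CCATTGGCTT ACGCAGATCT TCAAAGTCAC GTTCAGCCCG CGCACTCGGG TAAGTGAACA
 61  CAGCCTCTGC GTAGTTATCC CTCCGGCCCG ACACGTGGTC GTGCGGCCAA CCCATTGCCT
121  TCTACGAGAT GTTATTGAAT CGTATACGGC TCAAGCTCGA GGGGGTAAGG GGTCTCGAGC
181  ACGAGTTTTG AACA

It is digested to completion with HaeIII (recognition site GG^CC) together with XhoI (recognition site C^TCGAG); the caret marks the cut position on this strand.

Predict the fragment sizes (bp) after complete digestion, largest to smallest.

HaeIII sites (GGCC) start at positions 85, 105.
HaeIII cuts after base 2 of each site, so after positions 86, 106.
XhoI sites (CTCGAG) start at positions 156, 174.
XhoI cuts after the first base of each site, so after positions 156, 174.
Combined cut positions: 86, 106, 156, 174.
Circular molecule, 4 cuts → 4 fragments:
  87–106 → 20 bp
  107–156 → 50 bp
  157–174 → 18 bp
  175–194 then 1–86 → 20 + 86 = 106 bp
Sorted largest to smallest: 106, 50, 20, 18 bp.

106, 50, 20, 18 bp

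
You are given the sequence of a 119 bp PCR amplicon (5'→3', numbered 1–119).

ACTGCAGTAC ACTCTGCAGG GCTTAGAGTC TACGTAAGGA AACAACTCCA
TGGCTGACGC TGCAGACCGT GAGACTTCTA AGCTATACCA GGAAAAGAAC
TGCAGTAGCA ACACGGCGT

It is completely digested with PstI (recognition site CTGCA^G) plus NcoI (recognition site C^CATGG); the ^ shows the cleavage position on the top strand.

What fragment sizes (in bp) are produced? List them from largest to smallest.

PstI sites (CTGCAG) start at positions 2, 14, 60, 100.
PstI cuts after base 5 of each site (before the last base), so after positions 6, 18, 64, 104.
The NcoI site (CCATGG) starts at position 48.
NcoI cuts after the first base of each site, so after position 48.
Combined cut positions: 6, 18, 48, 64, 104.
Linear molecule, 5 cuts → 6 fragments:
  1–6 → 6 bp
  7–18 → 12 bp
  19–48 → 30 bp
  49–64 → 16 bp
  65–104 → 40 bp
  105–119 → 15 bp
Sorted largest to smallest: 40, 30, 16, 15, 12, 6 bp.

40, 30, 16, 15, 12, 6 bp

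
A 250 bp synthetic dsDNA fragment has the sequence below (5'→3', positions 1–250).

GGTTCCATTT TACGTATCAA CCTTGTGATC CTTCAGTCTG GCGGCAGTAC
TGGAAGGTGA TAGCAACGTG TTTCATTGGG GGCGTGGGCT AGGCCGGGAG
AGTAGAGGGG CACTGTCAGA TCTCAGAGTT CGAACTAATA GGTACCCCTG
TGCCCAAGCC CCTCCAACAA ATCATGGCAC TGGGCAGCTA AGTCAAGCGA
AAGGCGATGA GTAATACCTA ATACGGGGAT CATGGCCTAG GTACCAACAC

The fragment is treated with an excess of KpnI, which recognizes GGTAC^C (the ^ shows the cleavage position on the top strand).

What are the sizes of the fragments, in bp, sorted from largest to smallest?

KpnI sites (GGTACC) start at positions 141, 240.
KpnI cuts after base 5 of each site (before the last base), so after positions 145, 244.
Linear molecule, 2 cuts → 3 fragments:
  1–145 → 145 bp
  146–244 → 99 bp
  245–250 → 6 bp
Sorted largest to smallest: 145, 99, 6 bp.

145, 99, 6 bp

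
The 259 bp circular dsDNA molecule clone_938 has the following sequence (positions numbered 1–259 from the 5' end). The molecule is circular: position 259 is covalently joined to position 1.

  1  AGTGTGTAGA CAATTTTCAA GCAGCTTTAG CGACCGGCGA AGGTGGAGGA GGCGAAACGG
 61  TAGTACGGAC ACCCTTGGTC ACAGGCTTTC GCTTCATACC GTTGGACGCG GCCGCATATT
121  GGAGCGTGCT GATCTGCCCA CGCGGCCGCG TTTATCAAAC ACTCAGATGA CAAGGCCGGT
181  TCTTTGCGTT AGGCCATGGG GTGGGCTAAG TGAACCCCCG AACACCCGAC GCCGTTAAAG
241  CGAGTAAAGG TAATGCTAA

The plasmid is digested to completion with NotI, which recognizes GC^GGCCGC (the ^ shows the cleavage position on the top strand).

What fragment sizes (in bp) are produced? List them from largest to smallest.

225, 34 bp

NotI sites (GCGGCCGC) start at positions 108, 142.
NotI cuts after base 2 of each site, so after positions 109, 143.
Circular molecule, 2 cuts → 2 fragments:
  110–143 → 34 bp
  144–259 then 1–109 → 116 + 109 = 225 bp
Sorted largest to smallest: 225, 34 bp.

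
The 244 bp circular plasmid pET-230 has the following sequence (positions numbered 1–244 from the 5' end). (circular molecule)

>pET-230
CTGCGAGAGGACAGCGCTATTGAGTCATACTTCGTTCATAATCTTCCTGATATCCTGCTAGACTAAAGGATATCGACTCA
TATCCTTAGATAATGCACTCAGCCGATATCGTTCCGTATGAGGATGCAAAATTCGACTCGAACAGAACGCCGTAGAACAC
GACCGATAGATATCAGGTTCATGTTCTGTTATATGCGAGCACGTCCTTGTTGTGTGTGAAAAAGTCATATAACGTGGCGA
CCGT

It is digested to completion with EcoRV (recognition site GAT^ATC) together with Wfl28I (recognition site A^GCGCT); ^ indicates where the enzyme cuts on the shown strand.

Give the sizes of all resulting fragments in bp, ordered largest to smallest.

86, 64, 38, 36, 20 bp

EcoRV sites (GATATC) start at positions 49, 69, 105, 169.
EcoRV cuts after base 3 of each site, so after positions 51, 71, 107, 171.
The Wfl28I site (AGCGCT) starts at position 13.
Wfl28I cuts after the first base of each site, so after position 13.
Combined cut positions: 13, 51, 71, 107, 171.
Circular molecule, 5 cuts → 5 fragments:
  14–51 → 38 bp
  52–71 → 20 bp
  72–107 → 36 bp
  108–171 → 64 bp
  172–244 then 1–13 → 73 + 13 = 86 bp
Sorted largest to smallest: 86, 64, 38, 36, 20 bp.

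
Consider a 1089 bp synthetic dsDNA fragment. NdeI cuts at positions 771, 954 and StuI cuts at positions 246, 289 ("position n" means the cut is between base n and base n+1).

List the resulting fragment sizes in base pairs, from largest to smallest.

482, 246, 183, 135, 43 bp

Combined cut positions (sorted): 246, 289, 771, 954.
Linear molecule, 4 cuts → 5 fragments:
  246 − 0 = 246 bp
  289 − 246 = 43 bp
  771 − 289 = 482 bp
  954 − 771 = 183 bp
  1089 − 954 = 135 bp
Sorted largest to smallest: 482, 246, 183, 135, 43 bp.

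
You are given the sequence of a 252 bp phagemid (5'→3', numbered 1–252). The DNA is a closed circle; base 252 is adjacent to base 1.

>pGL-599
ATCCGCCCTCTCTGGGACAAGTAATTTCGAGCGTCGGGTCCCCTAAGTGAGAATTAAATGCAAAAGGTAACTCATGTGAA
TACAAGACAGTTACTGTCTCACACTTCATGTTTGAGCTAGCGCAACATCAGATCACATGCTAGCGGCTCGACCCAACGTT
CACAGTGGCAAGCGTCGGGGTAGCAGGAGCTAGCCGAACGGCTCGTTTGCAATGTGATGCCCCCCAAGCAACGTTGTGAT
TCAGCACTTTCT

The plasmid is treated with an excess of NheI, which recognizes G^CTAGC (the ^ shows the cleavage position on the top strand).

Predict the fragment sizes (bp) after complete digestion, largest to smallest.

NheI sites (GCTAGC) start at positions 116, 139, 189.
NheI cuts after the first base of each site, so after positions 116, 139, 189.
Circular molecule, 3 cuts → 3 fragments:
  117–139 → 23 bp
  140–189 → 50 bp
  190–252 then 1–116 → 63 + 116 = 179 bp
Sorted largest to smallest: 179, 50, 23 bp.

179, 50, 23 bp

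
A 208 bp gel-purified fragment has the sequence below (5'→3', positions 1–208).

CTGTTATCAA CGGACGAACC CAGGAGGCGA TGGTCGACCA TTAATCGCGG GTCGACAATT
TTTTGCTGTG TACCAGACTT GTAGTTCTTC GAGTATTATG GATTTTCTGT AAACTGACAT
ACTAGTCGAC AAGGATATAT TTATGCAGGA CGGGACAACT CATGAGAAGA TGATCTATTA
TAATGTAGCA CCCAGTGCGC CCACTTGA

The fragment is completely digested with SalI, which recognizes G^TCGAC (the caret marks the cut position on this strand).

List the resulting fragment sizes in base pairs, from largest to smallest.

83, 74, 33, 18 bp

SalI sites (GTCGAC) start at positions 33, 51, 125.
SalI cuts after the first base of each site, so after positions 33, 51, 125.
Linear molecule, 3 cuts → 4 fragments:
  1–33 → 33 bp
  34–51 → 18 bp
  52–125 → 74 bp
  126–208 → 83 bp
Sorted largest to smallest: 83, 74, 33, 18 bp.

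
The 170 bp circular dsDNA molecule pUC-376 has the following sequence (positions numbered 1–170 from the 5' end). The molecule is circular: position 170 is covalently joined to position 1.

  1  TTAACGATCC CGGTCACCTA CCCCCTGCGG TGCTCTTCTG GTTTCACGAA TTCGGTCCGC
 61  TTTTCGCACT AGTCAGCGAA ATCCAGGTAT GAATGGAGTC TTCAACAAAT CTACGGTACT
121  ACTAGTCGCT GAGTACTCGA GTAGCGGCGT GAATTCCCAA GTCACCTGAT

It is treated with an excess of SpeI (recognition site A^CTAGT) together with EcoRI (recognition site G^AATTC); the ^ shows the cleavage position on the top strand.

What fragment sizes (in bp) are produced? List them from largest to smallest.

SpeI sites (ACTAGT) start at positions 68, 121.
SpeI cuts after the first base of each site, so after positions 68, 121.
EcoRI sites (GAATTC) start at positions 48, 151.
EcoRI cuts after the first base of each site, so after positions 48, 151.
Combined cut positions: 48, 68, 121, 151.
Circular molecule, 4 cuts → 4 fragments:
  49–68 → 20 bp
  69–121 → 53 bp
  122–151 → 30 bp
  152–170 then 1–48 → 19 + 48 = 67 bp
Sorted largest to smallest: 67, 53, 30, 20 bp.

67, 53, 30, 20 bp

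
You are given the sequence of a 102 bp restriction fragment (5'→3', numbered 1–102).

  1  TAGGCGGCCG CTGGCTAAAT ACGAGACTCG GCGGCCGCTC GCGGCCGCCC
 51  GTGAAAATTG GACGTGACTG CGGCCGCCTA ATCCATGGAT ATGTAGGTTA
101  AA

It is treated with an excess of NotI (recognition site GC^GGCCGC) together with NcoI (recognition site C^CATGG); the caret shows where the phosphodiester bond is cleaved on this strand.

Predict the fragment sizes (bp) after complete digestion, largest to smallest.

29, 27, 19, 12, 10, 5 bp

NotI sites (GCGGCCGC) start at positions 4, 31, 41, 70.
NotI cuts after base 2 of each site, so after positions 5, 32, 42, 71.
The NcoI site (CCATGG) starts at position 83.
NcoI cuts after the first base of each site, so after position 83.
Combined cut positions: 5, 32, 42, 71, 83.
Linear molecule, 5 cuts → 6 fragments:
  1–5 → 5 bp
  6–32 → 27 bp
  33–42 → 10 bp
  43–71 → 29 bp
  72–83 → 12 bp
  84–102 → 19 bp
Sorted largest to smallest: 29, 27, 19, 12, 10, 5 bp.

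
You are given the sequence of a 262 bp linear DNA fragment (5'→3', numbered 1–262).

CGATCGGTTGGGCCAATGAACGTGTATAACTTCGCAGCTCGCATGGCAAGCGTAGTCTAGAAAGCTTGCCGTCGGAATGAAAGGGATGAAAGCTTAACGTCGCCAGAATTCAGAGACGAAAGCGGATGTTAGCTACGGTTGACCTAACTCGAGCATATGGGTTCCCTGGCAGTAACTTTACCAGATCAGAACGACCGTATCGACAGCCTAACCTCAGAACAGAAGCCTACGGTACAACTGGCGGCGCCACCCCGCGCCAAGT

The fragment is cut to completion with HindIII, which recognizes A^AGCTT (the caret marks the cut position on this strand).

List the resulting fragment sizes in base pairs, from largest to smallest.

172, 62, 28 bp

HindIII sites (AAGCTT) start at positions 62, 90.
HindIII cuts after the first base of each site, so after positions 62, 90.
Linear molecule, 2 cuts → 3 fragments:
  1–62 → 62 bp
  63–90 → 28 bp
  91–262 → 172 bp
Sorted largest to smallest: 172, 62, 28 bp.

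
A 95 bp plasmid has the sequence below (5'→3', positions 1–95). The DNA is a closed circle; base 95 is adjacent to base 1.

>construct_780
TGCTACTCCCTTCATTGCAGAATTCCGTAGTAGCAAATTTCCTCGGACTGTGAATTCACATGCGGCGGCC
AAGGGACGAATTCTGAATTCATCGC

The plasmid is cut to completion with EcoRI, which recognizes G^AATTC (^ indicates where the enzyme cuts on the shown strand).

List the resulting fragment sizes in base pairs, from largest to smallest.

EcoRI sites (GAATTC) start at positions 20, 52, 78, 85.
EcoRI cuts after the first base of each site, so after positions 20, 52, 78, 85.
Circular molecule, 4 cuts → 4 fragments:
  21–52 → 32 bp
  53–78 → 26 bp
  79–85 → 7 bp
  86–95 then 1–20 → 10 + 20 = 30 bp
Sorted largest to smallest: 32, 30, 26, 7 bp.

32, 30, 26, 7 bp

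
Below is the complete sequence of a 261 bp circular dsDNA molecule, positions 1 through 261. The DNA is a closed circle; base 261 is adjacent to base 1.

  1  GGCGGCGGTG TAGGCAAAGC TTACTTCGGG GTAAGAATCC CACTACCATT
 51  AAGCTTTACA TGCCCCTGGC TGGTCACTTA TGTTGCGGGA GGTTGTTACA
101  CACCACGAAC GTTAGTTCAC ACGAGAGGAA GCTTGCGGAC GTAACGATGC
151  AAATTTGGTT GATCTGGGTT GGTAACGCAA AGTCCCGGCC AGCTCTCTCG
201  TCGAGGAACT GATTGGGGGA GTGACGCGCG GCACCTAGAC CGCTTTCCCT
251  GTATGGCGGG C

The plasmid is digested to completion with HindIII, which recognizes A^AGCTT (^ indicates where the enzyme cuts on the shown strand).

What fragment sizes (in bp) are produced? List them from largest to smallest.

HindIII sites (AAGCTT) start at positions 17, 51, 129.
HindIII cuts after the first base of each site, so after positions 17, 51, 129.
Circular molecule, 3 cuts → 3 fragments:
  18–51 → 34 bp
  52–129 → 78 bp
  130–261 then 1–17 → 132 + 17 = 149 bp
Sorted largest to smallest: 149, 78, 34 bp.

149, 78, 34 bp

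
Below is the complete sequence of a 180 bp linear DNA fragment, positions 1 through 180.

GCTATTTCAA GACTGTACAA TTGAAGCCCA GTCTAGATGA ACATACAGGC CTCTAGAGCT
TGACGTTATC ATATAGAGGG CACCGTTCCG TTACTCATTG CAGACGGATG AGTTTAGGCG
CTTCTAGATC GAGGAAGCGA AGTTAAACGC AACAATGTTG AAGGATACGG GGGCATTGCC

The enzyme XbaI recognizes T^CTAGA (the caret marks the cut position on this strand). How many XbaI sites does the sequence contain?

TCTAGA occurs starting at positions 32, 52, 123.
XbaI cuts at 3 sites.

3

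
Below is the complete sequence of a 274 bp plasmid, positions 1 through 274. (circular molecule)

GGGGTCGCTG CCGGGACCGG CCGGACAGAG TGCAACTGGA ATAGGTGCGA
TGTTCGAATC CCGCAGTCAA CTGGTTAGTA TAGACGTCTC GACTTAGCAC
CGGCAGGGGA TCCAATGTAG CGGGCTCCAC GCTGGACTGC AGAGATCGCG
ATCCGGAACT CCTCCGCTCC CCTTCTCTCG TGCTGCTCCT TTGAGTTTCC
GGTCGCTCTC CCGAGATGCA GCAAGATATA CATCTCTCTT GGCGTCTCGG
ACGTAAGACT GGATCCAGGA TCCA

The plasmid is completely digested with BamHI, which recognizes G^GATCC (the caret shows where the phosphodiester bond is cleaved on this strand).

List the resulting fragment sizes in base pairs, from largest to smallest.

BamHI sites (GGATCC) start at positions 108, 261, 268.
BamHI cuts after the first base of each site, so after positions 108, 261, 268.
Circular molecule, 3 cuts → 3 fragments:
  109–261 → 153 bp
  262–268 → 7 bp
  269–274 then 1–108 → 6 + 108 = 114 bp
Sorted largest to smallest: 153, 114, 7 bp.

153, 114, 7 bp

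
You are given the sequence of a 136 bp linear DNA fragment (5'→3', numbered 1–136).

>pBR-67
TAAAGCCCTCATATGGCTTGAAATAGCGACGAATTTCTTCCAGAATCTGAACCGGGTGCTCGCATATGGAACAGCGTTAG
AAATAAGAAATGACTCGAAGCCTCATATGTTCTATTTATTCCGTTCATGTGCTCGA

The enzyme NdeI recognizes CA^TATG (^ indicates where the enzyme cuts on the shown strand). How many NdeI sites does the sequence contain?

3

CATATG occurs starting at positions 10, 63, 104.
NdeI cuts at 3 sites.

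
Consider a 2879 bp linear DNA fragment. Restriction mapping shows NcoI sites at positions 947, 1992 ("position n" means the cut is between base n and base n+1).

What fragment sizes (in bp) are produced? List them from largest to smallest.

Linear molecule, 2 cuts → 3 fragments:
  947 − 0 = 947 bp
  1992 − 947 = 1045 bp
  2879 − 1992 = 887 bp
Sorted largest to smallest: 1045, 947, 887 bp.

1045, 947, 887 bp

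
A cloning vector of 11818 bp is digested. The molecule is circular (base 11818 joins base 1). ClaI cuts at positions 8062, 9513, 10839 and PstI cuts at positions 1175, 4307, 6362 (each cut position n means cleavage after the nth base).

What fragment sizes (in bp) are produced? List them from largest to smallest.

3132, 2154, 2055, 1700, 1451, 1326 bp

Combined cut positions (sorted): 1175, 4307, 6362, 8062, 9513, 10839.
Circular molecule, 6 cuts → 6 fragments:
  4307 − 1175 = 3132 bp
  6362 − 4307 = 2055 bp
  8062 − 6362 = 1700 bp
  9513 − 8062 = 1451 bp
  10839 − 9513 = 1326 bp
  wrap: 11818 − 10839 + 1175 = 2154 bp
Sorted largest to smallest: 3132, 2154, 2055, 1700, 1451, 1326 bp.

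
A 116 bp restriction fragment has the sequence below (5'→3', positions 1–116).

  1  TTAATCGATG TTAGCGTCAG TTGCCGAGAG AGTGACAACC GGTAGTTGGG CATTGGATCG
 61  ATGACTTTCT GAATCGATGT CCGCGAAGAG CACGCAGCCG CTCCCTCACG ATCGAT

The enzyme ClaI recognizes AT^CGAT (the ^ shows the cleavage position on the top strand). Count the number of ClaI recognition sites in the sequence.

4

ATCGAT occurs starting at positions 4, 57, 73, 111.
ClaI cuts at 4 sites.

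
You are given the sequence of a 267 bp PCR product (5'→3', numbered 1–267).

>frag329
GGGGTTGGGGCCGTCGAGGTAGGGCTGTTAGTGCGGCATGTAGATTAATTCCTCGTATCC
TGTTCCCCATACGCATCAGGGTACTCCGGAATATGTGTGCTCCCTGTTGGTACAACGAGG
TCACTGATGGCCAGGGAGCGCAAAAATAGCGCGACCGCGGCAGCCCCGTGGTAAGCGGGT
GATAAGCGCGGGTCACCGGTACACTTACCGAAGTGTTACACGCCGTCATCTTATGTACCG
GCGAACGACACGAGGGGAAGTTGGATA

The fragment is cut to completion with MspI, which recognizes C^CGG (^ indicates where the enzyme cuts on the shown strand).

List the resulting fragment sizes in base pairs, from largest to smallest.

110, 86, 42, 29 bp

MspI sites (CCGG) start at positions 86, 196, 238.
MspI cuts after the first base of each site, so after positions 86, 196, 238.
Linear molecule, 3 cuts → 4 fragments:
  1–86 → 86 bp
  87–196 → 110 bp
  197–238 → 42 bp
  239–267 → 29 bp
Sorted largest to smallest: 110, 86, 42, 29 bp.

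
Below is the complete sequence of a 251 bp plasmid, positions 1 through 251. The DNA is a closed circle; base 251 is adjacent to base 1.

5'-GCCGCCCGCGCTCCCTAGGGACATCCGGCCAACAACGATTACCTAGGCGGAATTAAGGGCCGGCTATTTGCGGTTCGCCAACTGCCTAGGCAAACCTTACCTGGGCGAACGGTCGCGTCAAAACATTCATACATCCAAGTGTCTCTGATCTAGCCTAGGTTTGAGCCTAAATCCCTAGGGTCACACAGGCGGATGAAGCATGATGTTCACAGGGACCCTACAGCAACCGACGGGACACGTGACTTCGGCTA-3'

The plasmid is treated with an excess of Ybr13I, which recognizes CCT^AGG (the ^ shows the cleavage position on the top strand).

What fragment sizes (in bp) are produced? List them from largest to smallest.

Ybr13I sites (CCTAGG) start at positions 14, 42, 85, 154, 174.
Ybr13I cuts after base 3 of each site, so after positions 16, 44, 87, 156, 176.
Circular molecule, 5 cuts → 5 fragments:
  17–44 → 28 bp
  45–87 → 43 bp
  88–156 → 69 bp
  157–176 → 20 bp
  177–251 then 1–16 → 75 + 16 = 91 bp
Sorted largest to smallest: 91, 69, 43, 28, 20 bp.

91, 69, 43, 28, 20 bp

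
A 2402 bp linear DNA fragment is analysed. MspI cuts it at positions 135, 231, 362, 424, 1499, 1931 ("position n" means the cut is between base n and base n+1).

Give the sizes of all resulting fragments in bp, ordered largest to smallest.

Linear molecule, 6 cuts → 7 fragments:
  135 − 0 = 135 bp
  231 − 135 = 96 bp
  362 − 231 = 131 bp
  424 − 362 = 62 bp
  1499 − 424 = 1075 bp
  1931 − 1499 = 432 bp
  2402 − 1931 = 471 bp
Sorted largest to smallest: 1075, 471, 432, 135, 131, 96, 62 bp.

1075, 471, 432, 135, 131, 96, 62 bp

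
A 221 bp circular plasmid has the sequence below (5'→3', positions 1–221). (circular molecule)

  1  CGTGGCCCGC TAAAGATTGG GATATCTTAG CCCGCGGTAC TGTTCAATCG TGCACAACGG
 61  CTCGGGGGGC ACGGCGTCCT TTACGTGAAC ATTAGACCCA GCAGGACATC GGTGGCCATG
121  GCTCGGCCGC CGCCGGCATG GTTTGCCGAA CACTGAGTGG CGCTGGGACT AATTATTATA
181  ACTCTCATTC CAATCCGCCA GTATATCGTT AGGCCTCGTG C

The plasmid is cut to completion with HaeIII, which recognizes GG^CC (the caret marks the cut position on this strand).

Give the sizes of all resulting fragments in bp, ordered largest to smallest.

110, 87, 13, 11 bp

HaeIII sites (GGCC) start at positions 4, 114, 125, 212.
HaeIII cuts after base 2 of each site, so after positions 5, 115, 126, 213.
Circular molecule, 4 cuts → 4 fragments:
  6–115 → 110 bp
  116–126 → 11 bp
  127–213 → 87 bp
  214–221 then 1–5 → 8 + 5 = 13 bp
Sorted largest to smallest: 110, 87, 13, 11 bp.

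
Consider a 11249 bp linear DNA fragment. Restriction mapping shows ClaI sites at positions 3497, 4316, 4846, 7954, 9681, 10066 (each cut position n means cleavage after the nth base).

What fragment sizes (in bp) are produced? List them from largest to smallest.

Linear molecule, 6 cuts → 7 fragments:
  3497 − 0 = 3497 bp
  4316 − 3497 = 819 bp
  4846 − 4316 = 530 bp
  7954 − 4846 = 3108 bp
  9681 − 7954 = 1727 bp
  10066 − 9681 = 385 bp
  11249 − 10066 = 1183 bp
Sorted largest to smallest: 3497, 3108, 1727, 1183, 819, 530, 385 bp.

3497, 3108, 1727, 1183, 819, 530, 385 bp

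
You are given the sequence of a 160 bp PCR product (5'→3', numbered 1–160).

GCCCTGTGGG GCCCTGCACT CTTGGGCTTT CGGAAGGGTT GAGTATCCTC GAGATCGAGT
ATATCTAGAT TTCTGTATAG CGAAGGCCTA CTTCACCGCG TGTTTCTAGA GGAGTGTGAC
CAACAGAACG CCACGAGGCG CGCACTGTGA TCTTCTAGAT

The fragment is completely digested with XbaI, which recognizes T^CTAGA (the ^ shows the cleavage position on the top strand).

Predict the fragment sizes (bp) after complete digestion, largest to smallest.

64, 49, 41, 6 bp

XbaI sites (TCTAGA) start at positions 64, 105, 154.
XbaI cuts after the first base of each site, so after positions 64, 105, 154.
Linear molecule, 3 cuts → 4 fragments:
  1–64 → 64 bp
  65–105 → 41 bp
  106–154 → 49 bp
  155–160 → 6 bp
Sorted largest to smallest: 64, 49, 41, 6 bp.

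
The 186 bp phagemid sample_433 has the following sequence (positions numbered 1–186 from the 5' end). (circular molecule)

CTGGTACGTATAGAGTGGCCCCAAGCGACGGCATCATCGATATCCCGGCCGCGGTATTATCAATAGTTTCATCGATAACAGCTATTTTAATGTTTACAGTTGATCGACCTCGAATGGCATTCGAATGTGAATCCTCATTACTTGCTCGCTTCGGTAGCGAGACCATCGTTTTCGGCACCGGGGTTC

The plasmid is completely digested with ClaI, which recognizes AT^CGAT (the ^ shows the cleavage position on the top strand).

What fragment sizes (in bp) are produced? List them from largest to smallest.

151, 35 bp

ClaI sites (ATCGAT) start at positions 36, 71.
ClaI cuts after base 2 of each site, so after positions 37, 72.
Circular molecule, 2 cuts → 2 fragments:
  38–72 → 35 bp
  73–186 then 1–37 → 114 + 37 = 151 bp
Sorted largest to smallest: 151, 35 bp.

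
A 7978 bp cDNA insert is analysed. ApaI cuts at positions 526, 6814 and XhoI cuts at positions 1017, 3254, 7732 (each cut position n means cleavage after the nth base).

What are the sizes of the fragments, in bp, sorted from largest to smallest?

3560, 2237, 918, 526, 491, 246 bp

Combined cut positions (sorted): 526, 1017, 3254, 6814, 7732.
Linear molecule, 5 cuts → 6 fragments:
  526 − 0 = 526 bp
  1017 − 526 = 491 bp
  3254 − 1017 = 2237 bp
  6814 − 3254 = 3560 bp
  7732 − 6814 = 918 bp
  7978 − 7732 = 246 bp
Sorted largest to smallest: 3560, 2237, 918, 526, 491, 246 bp.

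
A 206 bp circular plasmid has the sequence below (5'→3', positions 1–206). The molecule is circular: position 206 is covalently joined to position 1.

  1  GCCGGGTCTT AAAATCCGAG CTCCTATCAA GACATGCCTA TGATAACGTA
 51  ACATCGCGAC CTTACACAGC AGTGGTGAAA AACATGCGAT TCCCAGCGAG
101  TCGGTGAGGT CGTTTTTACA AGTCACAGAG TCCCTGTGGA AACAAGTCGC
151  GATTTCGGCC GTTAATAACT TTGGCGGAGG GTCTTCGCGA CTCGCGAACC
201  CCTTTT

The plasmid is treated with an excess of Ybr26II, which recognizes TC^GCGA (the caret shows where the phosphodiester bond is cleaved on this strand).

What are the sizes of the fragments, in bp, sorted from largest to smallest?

Ybr26II sites (TCGCGA) start at positions 54, 147, 185, 192.
Ybr26II cuts after base 2 of each site, so after positions 55, 148, 186, 193.
Circular molecule, 4 cuts → 4 fragments:
  56–148 → 93 bp
  149–186 → 38 bp
  187–193 → 7 bp
  194–206 then 1–55 → 13 + 55 = 68 bp
Sorted largest to smallest: 93, 68, 38, 7 bp.

93, 68, 38, 7 bp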